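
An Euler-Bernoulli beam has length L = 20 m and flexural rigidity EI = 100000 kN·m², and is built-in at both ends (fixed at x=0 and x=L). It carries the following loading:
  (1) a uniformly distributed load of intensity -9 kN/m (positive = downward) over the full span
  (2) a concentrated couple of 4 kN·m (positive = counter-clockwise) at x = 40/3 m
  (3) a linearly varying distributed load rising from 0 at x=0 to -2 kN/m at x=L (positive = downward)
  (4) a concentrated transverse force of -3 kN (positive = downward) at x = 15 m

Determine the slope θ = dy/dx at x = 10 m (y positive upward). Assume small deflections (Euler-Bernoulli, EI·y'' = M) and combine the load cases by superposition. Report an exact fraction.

θ(10) = 1/7680 rad

Load 1 — uniform load w=-9 kN/m over full span:
  θ_1 = -wx(L-x)(L-2x)/(12EI) = -(-9)·10·(20-10)·(20-2·10)/(12·100000) = 0 rad
Load 2 — applied couple M₀=4 kN·m at a=40/3 m (b=L-a=20/3):
  θ_2 = (R_Ax²/2 - M_Ax)/EI  [x≤a] with R_A=4/15, M_A=4/3 = ((4/15)·10²/2 - (4/3)·10)/100000 = 0 rad
Load 3 — triangular load w₀=-2 kN/m (0→w₀ over full span):
  θ_3 = -w₀(2x(L-x)(L-2x)(x+2L)+x²(L-x)²)/(120LEI) = -(-2)·(2·10·(20-10)·(20-2·10)·(10+2·20)+10²·(20-10)²)/(120·20·100000) = 1/12000 rad
Load 4 — point force P=-3 kN at a=15 m (b=L-a=5):
  θ_4 = -Pb²x(2aL-(3a+b)x)/(2L³EI)  [x≤a] = -(-3)·5²·10·(2·15·20-(3·15+5)·10)/(2·20³·100000) = 3/64000 rad
Superposition: θ = Σ θ_i = 1/7680 rad ≈ 0.000130 rad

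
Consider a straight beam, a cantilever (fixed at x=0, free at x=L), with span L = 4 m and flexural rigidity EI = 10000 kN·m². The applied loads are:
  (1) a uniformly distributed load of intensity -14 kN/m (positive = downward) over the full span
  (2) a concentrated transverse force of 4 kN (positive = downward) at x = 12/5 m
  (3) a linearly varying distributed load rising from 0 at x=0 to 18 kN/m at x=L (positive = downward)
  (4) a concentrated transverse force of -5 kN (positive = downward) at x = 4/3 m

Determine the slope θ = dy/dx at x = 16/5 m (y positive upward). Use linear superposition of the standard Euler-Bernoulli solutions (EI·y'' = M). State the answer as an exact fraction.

Load 1 — uniform load w=-14 kN/m over full span:
  θ_1 = -wx(x²-3Lx+3L²)/(6EI) = -(-14)·(16/5)·((16/5)²-3·4·(16/5)+3·4²)/(6·10000) = 3472/234375 rad
Load 2 — point force P=4 kN at a=12/5 m (b=L-a=8/5):
  θ_2 = -Pa²/(2EI)  [x>a] = -4·(12/5)²/(2·10000) = -18/15625 rad
Load 3 — triangular load w₀=18 kN/m (0→w₀ over full span):
  θ_3 = (w₀Lx²/4-w₀L²x/3-w₀x⁴/(24L))/EI = (18·4·(16/5)²/4-18·4²·(16/5)/3-18·(16/5)⁴/(24·4))/10000 = -5568/390625 rad
Load 4 — point force P=-5 kN at a=4/3 m (b=L-a=8/3):
  θ_4 = -Pa²/(2EI)  [x>a] = -(-5)·(4/3)²/(2·10000) = 1/2250 rad
Superposition: θ = Σ θ_i = -1039/7031250 rad ≈ -0.000148 rad

θ(16/5) = -1039/7031250 rad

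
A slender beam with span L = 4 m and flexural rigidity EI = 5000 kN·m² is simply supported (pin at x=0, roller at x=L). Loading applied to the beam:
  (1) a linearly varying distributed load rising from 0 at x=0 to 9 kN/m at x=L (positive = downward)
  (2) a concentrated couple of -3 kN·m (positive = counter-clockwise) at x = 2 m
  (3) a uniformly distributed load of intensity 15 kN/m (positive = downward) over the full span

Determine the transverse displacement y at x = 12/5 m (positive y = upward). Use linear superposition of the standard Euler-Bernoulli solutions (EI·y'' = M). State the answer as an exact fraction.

Load 1 — triangular load w₀=9 kN/m (0→w₀ over full span):
  y_1 = -w₀x(7L⁴-10L²x²+3x⁴)/(360LEI) = -9·(12/5)·(7·4⁴-10·4²·(12/5)²+3·(12/5)⁴)/(360·4·5000) = -28416/9765625 m
Load 2 — applied couple M₀=-3 kN·m at a=2 m (b=L-a=2):
  y_2 = (M₀x³/(6L)-M₀(x-a)²/2+C₁x)/EI  [x>a] with C₁=M₀(3b²-L²)/(6L)=1/2 = ((-3)·(12/5)³/(6·4)-(-3)·((12/5)-2)²/2+(1/2)·(12/5))/5000 = -9/156250 m
Load 3 — uniform load w=15 kN/m over full span:
  y_3 = -wx(L³-2Lx²+x³)/(24EI) = -15·(12/5)·(4³-2·4·(12/5)²+(12/5)³)/(24·5000) = -744/78125 m
Superposition: y = Σ y_i = -243957/19531250 m ≈ -0.012491 m

y(12/5) = -243957/19531250 m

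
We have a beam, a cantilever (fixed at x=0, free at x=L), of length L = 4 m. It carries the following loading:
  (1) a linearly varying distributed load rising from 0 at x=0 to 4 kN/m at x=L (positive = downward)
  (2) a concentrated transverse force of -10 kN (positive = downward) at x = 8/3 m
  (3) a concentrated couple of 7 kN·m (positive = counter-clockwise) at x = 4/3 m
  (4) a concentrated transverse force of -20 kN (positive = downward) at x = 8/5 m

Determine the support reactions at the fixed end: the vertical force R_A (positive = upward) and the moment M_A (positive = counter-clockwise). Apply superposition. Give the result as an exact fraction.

R_A = -22 kN, M_A = -133/3 kN·m

Load 1 — triangular load w₀=4 kN/m (0→w₀ over full span):
  R_A = w₀L/2 = 4·4/2 = 8 kN
  M_A = w₀L²/3 = 4·4²/3 = 64/3 kN·m
Load 2 — point force P=-10 kN at a=8/3 m (b=L-a=4/3):
  R_A = P = (-10) = -10 kN
  M_A = Pa = (-10)·(8/3) = -80/3 kN·m
Load 3 — applied couple M₀=7 kN·m at a=4/3 m (b=L-a=8/3):
  R_A = 0 kN
  M_A = -M₀ = -7 kN·m
Load 4 — point force P=-20 kN at a=8/5 m (b=L-a=12/5):
  R_A = P = (-20) = -20 kN
  M_A = Pa = (-20)·(8/5) = -32 kN·m
Superposition: R_A = -22 kN, M_A = -133/3 kN·m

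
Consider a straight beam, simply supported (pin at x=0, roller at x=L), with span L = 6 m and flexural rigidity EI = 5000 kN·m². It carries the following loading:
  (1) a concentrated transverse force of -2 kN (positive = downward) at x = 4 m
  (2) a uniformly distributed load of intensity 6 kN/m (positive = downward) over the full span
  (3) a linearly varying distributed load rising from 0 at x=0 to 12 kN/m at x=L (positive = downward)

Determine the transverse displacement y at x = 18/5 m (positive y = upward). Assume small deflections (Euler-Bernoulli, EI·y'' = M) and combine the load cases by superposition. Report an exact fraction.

y(18/5) = -365258/9765625 m

Load 1 — point force P=-2 kN at a=4 m (b=L-a=2):
  y_1 = -Pbx(L²-b²-x²)/(6LEI)  [x≤a] = -(-2)·2·(18/5)·(6²-2²-(18/5)²)/(6·6·5000) = 119/78125 m
Load 2 — uniform load w=6 kN/m over full span:
  y_2 = -wx(L³-2Lx²+x³)/(24EI) = -6·(18/5)·(6³-2·6·(18/5)²+(18/5)³)/(24·5000) = -7533/390625 m
Load 3 — triangular load w₀=12 kN/m (0→w₀ over full span):
  y_3 = -w₀x(7L⁴-10L²x²+3x⁴)/(360LEI) = -12·(18/5)·(7·6⁴-10·6²·(18/5)²+3·(18/5)⁴)/(360·6·5000) = -191808/9765625 m
Superposition: y = Σ y_i = -365258/9765625 m ≈ -0.037402 m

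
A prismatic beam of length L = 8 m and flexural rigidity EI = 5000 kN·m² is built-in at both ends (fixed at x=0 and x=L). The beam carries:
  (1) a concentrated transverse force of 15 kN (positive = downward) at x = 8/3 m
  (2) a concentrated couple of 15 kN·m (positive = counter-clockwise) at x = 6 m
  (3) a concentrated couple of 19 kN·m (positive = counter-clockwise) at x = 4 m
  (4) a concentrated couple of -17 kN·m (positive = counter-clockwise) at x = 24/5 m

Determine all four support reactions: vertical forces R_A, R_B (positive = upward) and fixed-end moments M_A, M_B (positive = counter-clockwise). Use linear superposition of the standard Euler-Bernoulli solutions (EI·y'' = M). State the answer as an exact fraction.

Load 1 — point force P=15 kN at a=8/3 m (b=L-a=16/3):
  R_A = Pb²(3a+b)/L³ = 15·(16/3)²·(3·(8/3)+(16/3))/8³ = 100/9 kN
  M_A = Pab²/L² = 15·(8/3)·(16/3)²/8² = 160/9 kN·m
  R_B = Pa²(a+3b)/L³ = 15·(8/3)²·((8/3)+3·(16/3))/8³ = 35/9 kN
  M_B = -Pa²b/L² = -15·(8/3)²·(16/3)/8² = -80/9 kN·m
Load 2 — applied couple M₀=15 kN·m at a=6 m (b=L-a=2):
  R_A = 6M₀ab/L³ = 6·15·6·2/8³ = 135/64 kN
  M_A = M₀b(2a-b)/L² = 15·2·(2·6-2)/8² = 75/16 kN·m
  R_B = -6M₀ab/L³ = -6·15·6·2/8³ = -135/64 kN
  M_B = M₀a(2b-a)/L² = 15·6·(2·2-6)/8² = -45/16 kN·m
Load 3 — applied couple M₀=19 kN·m at a=4 m (b=L-a=4):
  R_A = 6M₀ab/L³ = 6·19·4·4/8³ = 57/16 kN
  M_A = M₀b(2a-b)/L² = 19·4·(2·4-4)/8² = 19/4 kN·m
  R_B = -6M₀ab/L³ = -6·19·4·4/8³ = -57/16 kN
  M_B = M₀a(2b-a)/L² = 19·4·(2·4-4)/8² = 19/4 kN·m
Load 4 — applied couple M₀=-17 kN·m at a=24/5 m (b=L-a=16/5):
  R_A = 6M₀ab/L³ = 6·(-17)·(24/5)·(16/5)/8³ = -153/50 kN
  M_A = M₀b(2a-b)/L² = (-17)·(16/5)·(2·(24/5)-(16/5))/8² = -136/25 kN·m
  R_B = -6M₀ab/L³ = -6·(-17)·(24/5)·(16/5)/8³ = 153/50 kN
  M_B = M₀a(2b-a)/L² = (-17)·(24/5)·(2·(16/5)-(24/5))/8² = -51/25 kN·m
Superposition: R_A = 197611/14400 kN, M_A = 78391/3600 kN·m, R_B = 18389/14400 kN, M_B = -32369/3600 kN·m

R_A = 197611/14400 kN, M_A = 78391/3600 kN·m, R_B = 18389/14400 kN, M_B = -32369/3600 kN·m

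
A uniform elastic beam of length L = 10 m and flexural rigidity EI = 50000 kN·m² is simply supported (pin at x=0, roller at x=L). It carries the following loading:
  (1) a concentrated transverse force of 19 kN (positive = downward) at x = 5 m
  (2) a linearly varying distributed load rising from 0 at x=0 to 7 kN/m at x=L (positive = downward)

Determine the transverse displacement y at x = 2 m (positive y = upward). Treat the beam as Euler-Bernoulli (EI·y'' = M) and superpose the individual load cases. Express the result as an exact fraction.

y(2) = -72253/7500000 m

Load 1 — point force P=19 kN at a=5 m (b=L-a=5):
  y_1 = -Pbx(L²-b²-x²)/(6LEI)  [x≤a] = -19·5·2·(10²-5²-2²)/(6·10·50000) = -1349/300000 m
Load 2 — triangular load w₀=7 kN/m (0→w₀ over full span):
  y_2 = -w₀x(7L⁴-10L²x²+3x⁴)/(360LEI) = -7·2·(7·10⁴-10·10²·2²+3·2⁴)/(360·10·50000) = -1204/234375 m
Superposition: y = Σ y_i = -72253/7500000 m ≈ -0.009634 m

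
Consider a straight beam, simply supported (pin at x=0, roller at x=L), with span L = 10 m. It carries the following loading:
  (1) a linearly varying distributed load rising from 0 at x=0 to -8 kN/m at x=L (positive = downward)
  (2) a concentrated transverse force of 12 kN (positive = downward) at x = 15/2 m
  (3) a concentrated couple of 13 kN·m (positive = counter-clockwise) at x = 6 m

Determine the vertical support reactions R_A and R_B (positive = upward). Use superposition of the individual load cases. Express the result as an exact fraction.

Load 1 — triangular load w₀=-8 kN/m (0→w₀ over full span):
  R_A = w₀L/6 = (-8)·10/6 = -40/3 kN
  R_B = w₀L/3 = (-8)·10/3 = -80/3 kN
Load 2 — point force P=12 kN at a=15/2 m (b=L-a=5/2):
  R_A = Pb/L = 12·(5/2)/10 = 3 kN
  R_B = Pa/L = 12·(15/2)/10 = 9 kN
Load 3 — applied couple M₀=13 kN·m at a=6 m (b=L-a=4):
  R_A = M₀/L = 13/10 kN
  R_B = -M₀/L = -13/10 kN
Superposition: R_A = -271/30 kN, R_B = -569/30 kN

R_A = -271/30 kN, R_B = -569/30 kN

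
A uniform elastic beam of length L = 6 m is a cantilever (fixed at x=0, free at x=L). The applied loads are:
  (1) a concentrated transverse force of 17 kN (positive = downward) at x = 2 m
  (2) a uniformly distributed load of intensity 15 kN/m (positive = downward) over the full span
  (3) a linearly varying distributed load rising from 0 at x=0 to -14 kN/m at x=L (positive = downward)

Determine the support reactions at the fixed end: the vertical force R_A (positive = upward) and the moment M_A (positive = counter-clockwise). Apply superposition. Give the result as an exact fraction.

Load 1 — point force P=17 kN at a=2 m (b=L-a=4):
  R_A = P = 17 kN
  M_A = Pa = 17·2 = 34 kN·m
Load 2 — uniform load w=15 kN/m over full span:
  R_A = wL = 15·6 = 90 kN
  M_A = wL²/2 = 15·6²/2 = 270 kN·m
Load 3 — triangular load w₀=-14 kN/m (0→w₀ over full span):
  R_A = w₀L/2 = (-14)·6/2 = -42 kN
  M_A = w₀L²/3 = (-14)·6²/3 = -168 kN·m
Superposition: R_A = 65 kN, M_A = 136 kN·m

R_A = 65 kN, M_A = 136 kN·m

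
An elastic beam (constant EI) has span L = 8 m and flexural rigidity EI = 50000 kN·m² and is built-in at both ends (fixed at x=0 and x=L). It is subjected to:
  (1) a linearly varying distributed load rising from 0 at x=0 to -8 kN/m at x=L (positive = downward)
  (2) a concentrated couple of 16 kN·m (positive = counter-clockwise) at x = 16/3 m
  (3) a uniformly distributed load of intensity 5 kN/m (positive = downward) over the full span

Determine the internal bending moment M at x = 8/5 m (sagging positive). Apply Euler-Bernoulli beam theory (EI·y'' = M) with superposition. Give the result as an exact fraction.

M(8/5) = 32/125 kN·m

Load 1 — triangular load w₀=-8 kN/m (0→w₀ over full span):
  M_1 = 3w₀Lx/20 - w₀L²/30 - w₀x³/(6L) = 3·(-8)·8·(8/5)/20 - (-8)·8²/30 - (-8)·(8/5)³/(6·8) = 896/375 kN·m
Load 2 — applied couple M₀=16 kN·m at a=16/3 m (b=L-a=8/3):
  M_2 = R_Ax - M_A  [x≤a] with R_A=8/3, M_A=16/3 = (8/3)·(8/5) - (16/3) = -16/15 kN·m
Load 3 — uniform load w=5 kN/m over full span:
  M_3 = wLx/2 - wL²/12 - wx²/2 = 5·8·(8/5)/2 - 5·8²/12 - 5·(8/5)²/2 = -16/15 kN·m
Superposition: M = Σ M_i = 32/125 kN·m ≈ 0.256000 kN·m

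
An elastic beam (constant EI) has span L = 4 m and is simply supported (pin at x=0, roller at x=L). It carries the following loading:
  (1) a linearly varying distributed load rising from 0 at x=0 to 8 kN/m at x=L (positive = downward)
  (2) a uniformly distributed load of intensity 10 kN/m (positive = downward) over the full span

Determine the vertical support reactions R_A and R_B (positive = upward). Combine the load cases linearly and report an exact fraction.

Load 1 — triangular load w₀=8 kN/m (0→w₀ over full span):
  R_A = w₀L/6 = 8·4/6 = 16/3 kN
  R_B = w₀L/3 = 8·4/3 = 32/3 kN
Load 2 — uniform load w=10 kN/m over full span:
  R_A = wL/2 = 10·4/2 = 20 kN
  R_B = wL/2 = 10·4/2 = 20 kN
Superposition: R_A = 76/3 kN, R_B = 92/3 kN

R_A = 76/3 kN, R_B = 92/3 kN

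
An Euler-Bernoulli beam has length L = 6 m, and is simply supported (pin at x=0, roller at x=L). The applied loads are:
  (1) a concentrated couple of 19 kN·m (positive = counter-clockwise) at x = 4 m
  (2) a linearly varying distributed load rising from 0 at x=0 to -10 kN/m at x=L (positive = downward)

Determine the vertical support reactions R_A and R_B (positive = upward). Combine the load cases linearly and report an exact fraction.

R_A = -41/6 kN, R_B = -139/6 kN

Load 1 — applied couple M₀=19 kN·m at a=4 m (b=L-a=2):
  R_A = M₀/L = 19/6 kN
  R_B = -M₀/L = -19/6 kN
Load 2 — triangular load w₀=-10 kN/m (0→w₀ over full span):
  R_A = w₀L/6 = (-10)·6/6 = -10 kN
  R_B = w₀L/3 = (-10)·6/3 = -20 kN
Superposition: R_A = -41/6 kN, R_B = -139/6 kN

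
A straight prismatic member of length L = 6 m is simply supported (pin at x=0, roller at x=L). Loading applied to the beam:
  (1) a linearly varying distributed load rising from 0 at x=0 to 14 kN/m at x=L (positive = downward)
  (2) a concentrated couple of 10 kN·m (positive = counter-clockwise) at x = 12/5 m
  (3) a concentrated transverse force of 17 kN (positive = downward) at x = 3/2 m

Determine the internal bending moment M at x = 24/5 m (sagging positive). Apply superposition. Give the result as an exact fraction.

Load 1 — triangular load w₀=14 kN/m (0→w₀ over full span):
  M_1 = w₀Lx/6 - w₀x³/(6L) = 14·6·(24/5)/6 - 14·(24/5)³/(6·6) = 3024/125 kN·m
Load 2 — applied couple M₀=10 kN·m at a=12/5 m (b=L-a=18/5):
  M_2 = M₀x/L - M₀  [x>a] = 10·(24/5)/6 - 10 = -2 kN·m
Load 3 — point force P=17 kN at a=3/2 m (b=L-a=9/2):
  M_3 = Pa(L-x)/L  [x>a] = 17·(3/2)·(6-(24/5))/6 = 51/10 kN·m
Superposition: M = Σ M_i = 6823/250 kN·m ≈ 27.292000 kN·m

M(24/5) = 6823/250 kN·m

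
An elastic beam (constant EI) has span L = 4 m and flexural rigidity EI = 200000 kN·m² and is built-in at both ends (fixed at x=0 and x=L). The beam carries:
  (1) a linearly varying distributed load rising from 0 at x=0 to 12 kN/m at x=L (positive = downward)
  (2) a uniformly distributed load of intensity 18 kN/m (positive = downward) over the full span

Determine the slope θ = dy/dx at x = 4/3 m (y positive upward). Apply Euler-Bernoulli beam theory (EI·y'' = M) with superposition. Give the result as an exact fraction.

Load 1 — triangular load w₀=12 kN/m (0→w₀ over full span):
  θ_1 = -w₀(2x(L-x)(L-2x)(x+2L)+x²(L-x)²)/(120LEI) = -12·(2·(4/3)·(4-(4/3))·(4-2·(4/3))·((4/3)+2·4)+(4/3)²·(4-(4/3))²)/(120·4·200000) = -16/1265625 rad
Load 2 — uniform load w=18 kN/m over full span:
  θ_2 = -wx(L-x)(L-2x)/(12EI) = -18·(4/3)·(4-(4/3))·(4-2·(4/3))/(12·200000) = -1/28125 rad
Superposition: θ = Σ θ_i = -61/1265625 rad ≈ -0.000048 rad

θ(4/3) = -61/1265625 rad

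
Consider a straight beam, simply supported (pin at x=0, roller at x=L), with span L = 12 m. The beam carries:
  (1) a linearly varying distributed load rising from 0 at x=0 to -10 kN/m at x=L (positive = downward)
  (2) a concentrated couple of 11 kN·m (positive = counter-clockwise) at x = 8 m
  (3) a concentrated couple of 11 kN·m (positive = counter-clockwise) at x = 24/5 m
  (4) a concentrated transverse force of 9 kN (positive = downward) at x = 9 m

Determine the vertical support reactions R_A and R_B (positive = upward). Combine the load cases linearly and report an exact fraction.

R_A = -191/12 kN, R_B = -421/12 kN

Load 1 — triangular load w₀=-10 kN/m (0→w₀ over full span):
  R_A = w₀L/6 = (-10)·12/6 = -20 kN
  R_B = w₀L/3 = (-10)·12/3 = -40 kN
Load 2 — applied couple M₀=11 kN·m at a=8 m (b=L-a=4):
  R_A = M₀/L = 11/12 kN
  R_B = -M₀/L = -11/12 kN
Load 3 — applied couple M₀=11 kN·m at a=24/5 m (b=L-a=36/5):
  R_A = M₀/L = 11/12 kN
  R_B = -M₀/L = -11/12 kN
Load 4 — point force P=9 kN at a=9 m (b=L-a=3):
  R_A = Pb/L = 9·3/12 = 9/4 kN
  R_B = Pa/L = 9·9/12 = 27/4 kN
Superposition: R_A = -191/12 kN, R_B = -421/12 kN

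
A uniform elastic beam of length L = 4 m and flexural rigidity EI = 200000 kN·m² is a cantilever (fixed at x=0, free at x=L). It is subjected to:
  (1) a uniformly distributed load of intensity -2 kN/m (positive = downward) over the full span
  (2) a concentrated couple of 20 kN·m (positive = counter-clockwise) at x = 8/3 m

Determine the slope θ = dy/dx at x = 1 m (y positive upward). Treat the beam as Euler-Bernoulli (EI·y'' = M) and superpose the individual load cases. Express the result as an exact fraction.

θ(1) = 97/600000 rad

Load 1 — uniform load w=-2 kN/m over full span:
  θ_1 = -wx(x²-3Lx+3L²)/(6EI) = -(-2)·1·(1²-3·4·1+3·4²)/(6·200000) = 37/600000 rad
Load 2 — applied couple M₀=20 kN·m at a=8/3 m (b=L-a=4/3):
  θ_2 = M₀x/EI  [x≤a] = 20·1/200000 = 1/10000 rad
Superposition: θ = Σ θ_i = 97/600000 rad ≈ 0.000162 rad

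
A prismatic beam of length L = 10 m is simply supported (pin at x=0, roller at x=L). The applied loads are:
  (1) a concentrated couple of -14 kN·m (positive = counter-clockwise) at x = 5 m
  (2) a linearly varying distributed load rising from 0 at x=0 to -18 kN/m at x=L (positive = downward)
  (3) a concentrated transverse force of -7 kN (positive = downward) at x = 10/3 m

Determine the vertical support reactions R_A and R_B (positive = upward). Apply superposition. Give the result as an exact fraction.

R_A = -541/15 kN, R_B = -914/15 kN

Load 1 — applied couple M₀=-14 kN·m at a=5 m (b=L-a=5):
  R_A = M₀/L = (-14)/10 = -7/5 kN
  R_B = -M₀/L = -(-14)/10 = 7/5 kN
Load 2 — triangular load w₀=-18 kN/m (0→w₀ over full span):
  R_A = w₀L/6 = (-18)·10/6 = -30 kN
  R_B = w₀L/3 = (-18)·10/3 = -60 kN
Load 3 — point force P=-7 kN at a=10/3 m (b=L-a=20/3):
  R_A = Pb/L = (-7)·(20/3)/10 = -14/3 kN
  R_B = Pa/L = (-7)·(10/3)/10 = -7/3 kN
Superposition: R_A = -541/15 kN, R_B = -914/15 kN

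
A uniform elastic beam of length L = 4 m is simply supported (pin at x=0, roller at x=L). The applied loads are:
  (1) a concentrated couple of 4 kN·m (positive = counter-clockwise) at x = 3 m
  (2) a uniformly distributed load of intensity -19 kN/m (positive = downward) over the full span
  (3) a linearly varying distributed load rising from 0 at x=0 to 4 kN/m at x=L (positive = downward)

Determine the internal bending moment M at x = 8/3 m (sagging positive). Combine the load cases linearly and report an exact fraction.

Load 1 — applied couple M₀=4 kN·m at a=3 m (b=L-a=1):
  M_1 = M₀x/L  [x≤a] = 4·(8/3)/4 = 8/3 kN·m
Load 2 — uniform load w=-19 kN/m over full span:
  M_2 = wx(L-x)/2 = (-19)·(8/3)·(4-(8/3))/2 = -304/9 kN·m
Load 3 — triangular load w₀=4 kN/m (0→w₀ over full span):
  M_3 = w₀Lx/6 - w₀x³/(6L) = 4·4·(8/3)/6 - 4·(8/3)³/(6·4) = 320/81 kN·m
Superposition: M = Σ M_i = -2200/81 kN·m ≈ -27.160494 kN·m

M(8/3) = -2200/81 kN·m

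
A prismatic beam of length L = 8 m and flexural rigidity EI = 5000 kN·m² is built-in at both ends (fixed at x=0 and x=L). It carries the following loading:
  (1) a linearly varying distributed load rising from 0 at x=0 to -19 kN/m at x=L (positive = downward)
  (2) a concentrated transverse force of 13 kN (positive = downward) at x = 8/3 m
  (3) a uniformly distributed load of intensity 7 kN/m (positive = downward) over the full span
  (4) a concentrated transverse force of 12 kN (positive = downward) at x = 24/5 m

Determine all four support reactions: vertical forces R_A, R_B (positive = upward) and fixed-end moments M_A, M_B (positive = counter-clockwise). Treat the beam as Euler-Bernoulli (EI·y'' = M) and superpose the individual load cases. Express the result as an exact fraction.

Load 1 — triangular load w₀=-19 kN/m (0→w₀ over full span):
  R_A = 3w₀L/20 = 3·(-19)·8/20 = -114/5 kN
  M_A = w₀L²/30 = (-19)·8²/30 = -608/15 kN·m
  R_B = 7w₀L/20 = 7·(-19)·8/20 = -266/5 kN
  M_B = -w₀L²/20 = -(-19)·8²/20 = 304/5 kN·m
Load 2 — point force P=13 kN at a=8/3 m (b=L-a=16/3):
  R_A = Pb²(3a+b)/L³ = 13·(16/3)²·(3·(8/3)+(16/3))/8³ = 260/27 kN
  M_A = Pab²/L² = 13·(8/3)·(16/3)²/8² = 416/27 kN·m
  R_B = Pa²(a+3b)/L³ = 13·(8/3)²·((8/3)+3·(16/3))/8³ = 91/27 kN
  M_B = -Pa²b/L² = -13·(8/3)²·(16/3)/8² = -208/27 kN·m
Load 3 — uniform load w=7 kN/m over full span:
  R_A = wL/2 = 7·8/2 = 28 kN
  M_A = wL²/12 = 7·8²/12 = 112/3 kN·m
  R_B = wL/2 = 7·8/2 = 28 kN
  M_B = -wL²/12 = -7·8²/12 = -112/3 kN·m
Load 4 — point force P=12 kN at a=24/5 m (b=L-a=16/5):
  R_A = Pb²(3a+b)/L³ = 12·(16/5)²·(3·(24/5)+(16/5))/8³ = 528/125 kN
  M_A = Pab²/L² = 12·(24/5)·(16/5)²/8² = 1152/125 kN·m
  R_B = Pa²(a+3b)/L³ = 12·(24/5)²·((24/5)+3·(16/5))/8³ = 972/125 kN
  M_B = -Pa²b/L² = -12·(24/5)²·(16/5)/8² = -1728/125 kN·m
Superposition: R_A = 64306/3375 kN, M_A = 72304/3375 kN·m, R_B = -47431/3375 kN, M_B = 6544/3375 kN·m

R_A = 64306/3375 kN, M_A = 72304/3375 kN·m, R_B = -47431/3375 kN, M_B = 6544/3375 kN·m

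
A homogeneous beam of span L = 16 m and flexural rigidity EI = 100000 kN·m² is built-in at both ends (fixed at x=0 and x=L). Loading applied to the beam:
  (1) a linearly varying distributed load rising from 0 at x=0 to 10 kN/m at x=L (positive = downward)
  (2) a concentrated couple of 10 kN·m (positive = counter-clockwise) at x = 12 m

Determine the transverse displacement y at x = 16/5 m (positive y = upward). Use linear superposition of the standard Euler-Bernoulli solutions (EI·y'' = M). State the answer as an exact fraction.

y(16/5) = -187349/58593750 m

Load 1 — triangular load w₀=10 kN/m (0→w₀ over full span):
  y_1 = -w₀x²(L-x)²(x+2L)/(120LEI) = -10·(16/5)²·(16-(16/5))²·((16/5)+2·16)/(120·16·100000) = -90112/29296875 m
Load 2 — applied couple M₀=10 kN·m at a=12 m (b=L-a=4):
  y_2 = (R_Ax³/6 - M_Ax²/2)/EI  [x≤a] with R_A=45/64, M_A=25/8 = ((45/64)·(16/5)³/6 - (25/8)·(16/5)²/2)/100000 = -19/156250 m
Superposition: y = Σ y_i = -187349/58593750 m ≈ -0.003197 m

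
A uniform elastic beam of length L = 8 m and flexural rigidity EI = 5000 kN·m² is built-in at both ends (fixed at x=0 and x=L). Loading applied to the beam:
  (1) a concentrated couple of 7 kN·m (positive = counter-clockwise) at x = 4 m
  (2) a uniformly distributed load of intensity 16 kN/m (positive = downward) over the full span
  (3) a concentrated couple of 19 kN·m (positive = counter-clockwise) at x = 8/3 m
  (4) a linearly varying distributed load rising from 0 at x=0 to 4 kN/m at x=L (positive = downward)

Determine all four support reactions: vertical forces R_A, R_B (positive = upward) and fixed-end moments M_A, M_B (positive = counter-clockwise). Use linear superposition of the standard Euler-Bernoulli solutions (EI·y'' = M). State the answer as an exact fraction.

Load 1 — applied couple M₀=7 kN·m at a=4 m (b=L-a=4):
  R_A = 6M₀ab/L³ = 6·7·4·4/8³ = 21/16 kN
  M_A = M₀b(2a-b)/L² = 7·4·(2·4-4)/8² = 7/4 kN·m
  R_B = -6M₀ab/L³ = -6·7·4·4/8³ = -21/16 kN
  M_B = M₀a(2b-a)/L² = 7·4·(2·4-4)/8² = 7/4 kN·m
Load 2 — uniform load w=16 kN/m over full span:
  R_A = wL/2 = 16·8/2 = 64 kN
  M_A = wL²/12 = 16·8²/12 = 256/3 kN·m
  R_B = wL/2 = 16·8/2 = 64 kN
  M_B = -wL²/12 = -16·8²/12 = -256/3 kN·m
Load 3 — applied couple M₀=19 kN·m at a=8/3 m (b=L-a=16/3):
  R_A = 6M₀ab/L³ = 6·19·(8/3)·(16/3)/8³ = 19/6 kN
  M_A = M₀b(2a-b)/L² = 19·(16/3)·(2·(8/3)-(16/3))/8² = 0 kN·m
  R_B = -6M₀ab/L³ = -6·19·(8/3)·(16/3)/8³ = -19/6 kN
  M_B = M₀a(2b-a)/L² = 19·(8/3)·(2·(16/3)-(8/3))/8² = 19/3 kN·m
Load 4 — triangular load w₀=4 kN/m (0→w₀ over full span):
  R_A = 3w₀L/20 = 3·4·8/20 = 24/5 kN
  M_A = w₀L²/30 = 4·8²/30 = 128/15 kN·m
  R_B = 7w₀L/20 = 7·4·8/20 = 56/5 kN
  M_B = -w₀L²/20 = -4·8²/20 = -64/5 kN·m
Superposition: R_A = 17587/240 kN, M_A = 5737/60 kN·m, R_B = 16973/240 kN, M_B = -1801/20 kN·m

R_A = 17587/240 kN, M_A = 5737/60 kN·m, R_B = 16973/240 kN, M_B = -1801/20 kN·m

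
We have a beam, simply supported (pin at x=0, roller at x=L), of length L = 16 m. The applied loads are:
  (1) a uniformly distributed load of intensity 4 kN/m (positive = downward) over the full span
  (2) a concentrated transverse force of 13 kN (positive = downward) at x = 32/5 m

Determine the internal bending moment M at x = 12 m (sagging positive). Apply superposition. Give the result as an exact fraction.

M(12) = 584/5 kN·m

Load 1 — uniform load w=4 kN/m over full span:
  M_1 = wx(L-x)/2 = 4·12·(16-12)/2 = 96 kN·m
Load 2 — point force P=13 kN at a=32/5 m (b=L-a=48/5):
  M_2 = Pa(L-x)/L  [x>a] = 13·(32/5)·(16-12)/16 = 104/5 kN·m
Superposition: M = Σ M_i = 584/5 kN·m ≈ 116.800000 kN·m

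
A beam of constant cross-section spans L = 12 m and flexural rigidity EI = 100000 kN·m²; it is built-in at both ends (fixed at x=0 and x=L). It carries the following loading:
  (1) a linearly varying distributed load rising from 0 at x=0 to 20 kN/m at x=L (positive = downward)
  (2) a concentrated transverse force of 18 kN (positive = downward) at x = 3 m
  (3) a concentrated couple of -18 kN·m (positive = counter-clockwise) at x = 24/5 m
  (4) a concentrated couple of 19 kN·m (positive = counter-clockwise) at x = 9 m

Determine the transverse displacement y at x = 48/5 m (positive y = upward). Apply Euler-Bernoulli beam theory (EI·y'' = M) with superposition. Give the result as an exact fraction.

Load 1 — triangular load w₀=20 kN/m (0→w₀ over full span):
  y_1 = -w₀x²(L-x)²(x+2L)/(120LEI) = -20·(48/5)²·(12-(48/5))²·((48/5)+2·12)/(120·12·100000) = -24192/9765625 m
Load 2 — point force P=18 kN at a=3 m (b=L-a=9):
  y_2 = -Pa²(L-x)²(3bL-(3b+a)(L-x))/(6L³EI)  [x>a] = -18·3²·(12-(48/5))²·(3·9·12-(3·9+3)·(12-(48/5)))/(6·12³·100000) = -567/2500000 m
Load 3 — applied couple M₀=-18 kN·m at a=24/5 m (b=L-a=36/5):
  y_3 = (R_Ax³/6 - M_Ax²/2 - M₀(x-a)²/2)/EI  [x>a] with R_A=-54/25, M_A=-54/25 = ((-54/25)·(48/5)³/6 - (-54/25)·(48/5)²/2 - (-18)·((48/5)-(24/5))²/2)/100000 = -1134/9765625 m
Load 4 — applied couple M₀=19 kN·m at a=9 m (b=L-a=3):
  y_4 = (R_Ax³/6 - M_Ax²/2 - M₀(x-a)²/2)/EI  [x>a] with R_A=57/32, M_A=95/16 = ((57/32)·(48/5)³/6 - (95/16)·(48/5)²/2 - 19·((48/5)-9)²/2)/100000 = -3591/25000000 m
Superposition: y = Σ y_i = -1852389/625000000 m ≈ -0.002964 m

y(48/5) = -1852389/625000000 m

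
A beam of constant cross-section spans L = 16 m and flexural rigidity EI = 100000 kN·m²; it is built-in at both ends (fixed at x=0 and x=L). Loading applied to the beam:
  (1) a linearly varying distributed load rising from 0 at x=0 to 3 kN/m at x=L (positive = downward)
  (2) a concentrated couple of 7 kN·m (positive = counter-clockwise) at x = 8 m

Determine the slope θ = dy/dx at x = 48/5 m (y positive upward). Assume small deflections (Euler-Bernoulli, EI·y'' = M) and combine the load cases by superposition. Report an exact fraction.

θ(48/5) = 1711/7812500 rad

Load 1 — triangular load w₀=3 kN/m (0→w₀ over full span):
  θ_1 = -w₀(2x(L-x)(L-2x)(x+2L)+x²(L-x)²)/(120LEI) = -3·(2·(48/5)·(16-(48/5))·(16-2·(48/5))·((48/5)+2·16)+(48/5)²·(16-(48/5))²)/(120·16·100000) = 384/1953125 rad
Load 2 — applied couple M₀=7 kN·m at a=8 m (b=L-a=8):
  θ_2 = (R_Ax²/2 - M_Ax - M₀(x-a))/EI  [x>a] with R_A=21/32, M_A=7/4 = ((21/32)·(48/5)²/2 - (7/4)·(48/5) - 7·((48/5)-8))/100000 = 7/312500 rad
Superposition: θ = Σ θ_i = 1711/7812500 rad ≈ 0.000219 rad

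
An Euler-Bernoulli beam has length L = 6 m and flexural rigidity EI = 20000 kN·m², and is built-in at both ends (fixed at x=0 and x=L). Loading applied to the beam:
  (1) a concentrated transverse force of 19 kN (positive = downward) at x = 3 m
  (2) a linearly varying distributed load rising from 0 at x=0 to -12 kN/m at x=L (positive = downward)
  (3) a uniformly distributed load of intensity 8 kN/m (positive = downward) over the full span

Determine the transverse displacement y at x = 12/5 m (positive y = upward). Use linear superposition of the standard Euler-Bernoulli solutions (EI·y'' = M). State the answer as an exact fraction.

Load 1 — point force P=19 kN at a=3 m (b=L-a=3):
  y_1 = -Pb²x²(3aL-(3a+b)x)/(6L³EI)  [x≤a] = -19·3²·(12/5)²·(3·3·6-(3·3+3)·(12/5))/(6·6³·20000) = -1197/1250000 m
Load 2 — triangular load w₀=-12 kN/m (0→w₀ over full span):
  y_2 = -w₀x²(L-x)²(x+2L)/(120LEI) = -(-12)·(12/5)²·(6-(12/5))²·((12/5)+2·6)/(120·6·20000) = 8748/9765625 m
Load 3 — uniform load w=8 kN/m over full span:
  y_3 = -wx²(L-x)²/(24EI) = -8·(12/5)²·(6-(12/5))²/(24·20000) = -486/390625 m
Superposition: y = Σ y_i = -204057/156250000 m ≈ -0.001306 m

y(12/5) = -204057/156250000 m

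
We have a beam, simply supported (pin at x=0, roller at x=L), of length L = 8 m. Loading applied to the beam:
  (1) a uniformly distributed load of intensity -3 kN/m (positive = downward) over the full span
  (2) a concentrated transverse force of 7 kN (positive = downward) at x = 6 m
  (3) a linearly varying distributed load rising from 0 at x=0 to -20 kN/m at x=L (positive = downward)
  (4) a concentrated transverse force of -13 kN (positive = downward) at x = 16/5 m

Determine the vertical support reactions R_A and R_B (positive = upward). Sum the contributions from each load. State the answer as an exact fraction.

R_A = -2683/60 kN, R_B = -3917/60 kN

Load 1 — uniform load w=-3 kN/m over full span:
  R_A = wL/2 = (-3)·8/2 = -12 kN
  R_B = wL/2 = (-3)·8/2 = -12 kN
Load 2 — point force P=7 kN at a=6 m (b=L-a=2):
  R_A = Pb/L = 7·2/8 = 7/4 kN
  R_B = Pa/L = 7·6/8 = 21/4 kN
Load 3 — triangular load w₀=-20 kN/m (0→w₀ over full span):
  R_A = w₀L/6 = (-20)·8/6 = -80/3 kN
  R_B = w₀L/3 = (-20)·8/3 = -160/3 kN
Load 4 — point force P=-13 kN at a=16/5 m (b=L-a=24/5):
  R_A = Pb/L = (-13)·(24/5)/8 = -39/5 kN
  R_B = Pa/L = (-13)·(16/5)/8 = -26/5 kN
Superposition: R_A = -2683/60 kN, R_B = -3917/60 kN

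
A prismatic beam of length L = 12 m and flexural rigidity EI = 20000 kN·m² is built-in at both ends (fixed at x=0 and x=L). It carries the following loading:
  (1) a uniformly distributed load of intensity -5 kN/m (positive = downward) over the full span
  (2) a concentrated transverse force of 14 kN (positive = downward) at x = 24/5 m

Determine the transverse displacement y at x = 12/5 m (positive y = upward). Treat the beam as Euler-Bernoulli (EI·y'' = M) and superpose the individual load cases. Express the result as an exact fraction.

y(12/5) = 30186/9765625 m

Load 1 — uniform load w=-5 kN/m over full span:
  y_1 = -wx²(L-x)²/(24EI) = -(-5)·(12/5)²·(12-(12/5))²/(24·20000) = 432/78125 m
Load 2 — point force P=14 kN at a=24/5 m (b=L-a=36/5):
  y_2 = -Pb²x²(3aL-(3a+b)x)/(6L³EI)  [x≤a] = -14·(36/5)²·(12/5)²·(3·(24/5)·12-(3·(24/5)+(36/5))·(12/5))/(6·12³·20000) = -23814/9765625 m
Superposition: y = Σ y_i = 30186/9765625 m ≈ 0.003091 m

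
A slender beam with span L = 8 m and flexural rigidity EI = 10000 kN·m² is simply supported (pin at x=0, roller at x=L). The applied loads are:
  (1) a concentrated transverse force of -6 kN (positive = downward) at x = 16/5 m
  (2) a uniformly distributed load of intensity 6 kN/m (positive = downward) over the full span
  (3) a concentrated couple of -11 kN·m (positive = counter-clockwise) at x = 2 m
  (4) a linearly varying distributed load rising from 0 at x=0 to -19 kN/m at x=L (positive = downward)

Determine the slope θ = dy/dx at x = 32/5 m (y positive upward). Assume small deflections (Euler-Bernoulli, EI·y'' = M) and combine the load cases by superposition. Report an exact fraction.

θ(32/5) = -1587283/225000000 rad

Load 1 — point force P=-6 kN at a=16/5 m (b=L-a=24/5):
  θ_1 = -Pa(2L²-6Lx+3x²+a²)/(6LEI)  [x>a] = -(-6)·(16/5)·(2·8²-6·8·(32/5)+3·(32/5)²+(16/5)²)/(6·8·10000) = -144/78125 rad
Load 2 — uniform load w=6 kN/m over full span:
  θ_2 = -w(L³-6Lx²+4x³)/(24EI) = -6·(8³-6·8·(32/5)²+4·(32/5)³)/(24·10000) = 792/78125 rad
Load 3 — applied couple M₀=-11 kN·m at a=2 m (b=L-a=6):
  θ_3 = (M₀x²/(2L)-M₀(x-a)+C₁)/EI  [x>a] with C₁=M₀(3b²-L²)/(6L)=-121/12 = ((-11)·(32/5)²/(2·8)-(-11)·((32/5)-2)+(-121/12))/10000 = 3047/3000000 rad
Load 4 — triangular load w₀=-19 kN/m (0→w₀ over full span):
  θ_4 = -w₀(7L⁴-30L²x²+15x⁴)/(360LEI) = -(-19)·(7·8⁴-30·8²·(32/5)²+15·(32/5)⁴)/(360·8·10000) = -57532/3515625 rad
Superposition: θ = Σ θ_i = -1587283/225000000 rad ≈ -0.007055 rad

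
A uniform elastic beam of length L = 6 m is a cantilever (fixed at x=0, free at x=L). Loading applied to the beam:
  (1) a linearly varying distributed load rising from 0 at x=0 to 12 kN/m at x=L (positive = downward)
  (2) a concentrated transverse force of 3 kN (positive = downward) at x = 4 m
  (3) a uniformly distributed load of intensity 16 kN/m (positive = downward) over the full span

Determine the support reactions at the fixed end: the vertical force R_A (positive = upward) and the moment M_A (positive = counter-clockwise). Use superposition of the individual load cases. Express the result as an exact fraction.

R_A = 135 kN, M_A = 444 kN·m

Load 1 — triangular load w₀=12 kN/m (0→w₀ over full span):
  R_A = w₀L/2 = 12·6/2 = 36 kN
  M_A = w₀L²/3 = 12·6²/3 = 144 kN·m
Load 2 — point force P=3 kN at a=4 m (b=L-a=2):
  R_A = P = 3 kN
  M_A = Pa = 3·4 = 12 kN·m
Load 3 — uniform load w=16 kN/m over full span:
  R_A = wL = 16·6 = 96 kN
  M_A = wL²/2 = 16·6²/2 = 288 kN·m
Superposition: R_A = 135 kN, M_A = 444 kN·m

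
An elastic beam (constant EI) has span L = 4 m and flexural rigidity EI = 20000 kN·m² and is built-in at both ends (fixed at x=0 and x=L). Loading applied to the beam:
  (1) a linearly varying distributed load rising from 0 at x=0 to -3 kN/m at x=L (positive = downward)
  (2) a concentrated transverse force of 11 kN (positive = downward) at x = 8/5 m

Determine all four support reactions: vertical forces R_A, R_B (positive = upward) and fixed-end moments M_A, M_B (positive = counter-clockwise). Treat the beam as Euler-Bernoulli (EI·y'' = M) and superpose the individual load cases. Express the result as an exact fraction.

Load 1 — triangular load w₀=-3 kN/m (0→w₀ over full span):
  R_A = 3w₀L/20 = 3·(-3)·4/20 = -9/5 kN
  M_A = w₀L²/30 = (-3)·4²/30 = -8/5 kN·m
  R_B = 7w₀L/20 = 7·(-3)·4/20 = -21/5 kN
  M_B = -w₀L²/20 = -(-3)·4²/20 = 12/5 kN·m
Load 2 — point force P=11 kN at a=8/5 m (b=L-a=12/5):
  R_A = Pb²(3a+b)/L³ = 11·(12/5)²·(3·(8/5)+(12/5))/4³ = 891/125 kN
  M_A = Pab²/L² = 11·(8/5)·(12/5)²/4² = 792/125 kN·m
  R_B = Pa²(a+3b)/L³ = 11·(8/5)²·((8/5)+3·(12/5))/4³ = 484/125 kN
  M_B = -Pa²b/L² = -11·(8/5)²·(12/5)/4² = -528/125 kN·m
Superposition: R_A = 666/125 kN, M_A = 592/125 kN·m, R_B = -41/125 kN, M_B = -228/125 kN·m

R_A = 666/125 kN, M_A = 592/125 kN·m, R_B = -41/125 kN, M_B = -228/125 kN·m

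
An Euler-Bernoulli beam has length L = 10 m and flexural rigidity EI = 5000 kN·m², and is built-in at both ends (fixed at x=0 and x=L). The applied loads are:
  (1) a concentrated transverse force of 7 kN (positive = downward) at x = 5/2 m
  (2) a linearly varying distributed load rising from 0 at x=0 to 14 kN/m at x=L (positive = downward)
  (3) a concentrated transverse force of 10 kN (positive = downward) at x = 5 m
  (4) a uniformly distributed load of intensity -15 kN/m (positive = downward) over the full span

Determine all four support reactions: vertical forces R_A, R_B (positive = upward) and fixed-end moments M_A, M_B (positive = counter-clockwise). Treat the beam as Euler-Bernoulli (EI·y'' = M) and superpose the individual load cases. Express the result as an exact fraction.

R_A = -1379/32 kN, M_A = -5375/96 kN·m, R_B = -637/32 kN, M_B = 1255/32 kN·m

Load 1 — point force P=7 kN at a=5/2 m (b=L-a=15/2):
  R_A = Pb²(3a+b)/L³ = 7·(15/2)²·(3·(5/2)+(15/2))/10³ = 189/32 kN
  M_A = Pab²/L² = 7·(5/2)·(15/2)²/10² = 315/32 kN·m
  R_B = Pa²(a+3b)/L³ = 7·(5/2)²·((5/2)+3·(15/2))/10³ = 35/32 kN
  M_B = -Pa²b/L² = -7·(5/2)²·(15/2)/10² = -105/32 kN·m
Load 2 — triangular load w₀=14 kN/m (0→w₀ over full span):
  R_A = 3w₀L/20 = 3·14·10/20 = 21 kN
  M_A = w₀L²/30 = 14·10²/30 = 140/3 kN·m
  R_B = 7w₀L/20 = 7·14·10/20 = 49 kN
  M_B = -w₀L²/20 = -14·10²/20 = -70 kN·m
Load 3 — point force P=10 kN at a=5 m (b=L-a=5):
  R_A = Pb²(3a+b)/L³ = 10·5²·(3·5+5)/10³ = 5 kN
  M_A = Pab²/L² = 10·5·5²/10² = 25/2 kN·m
  R_B = Pa²(a+3b)/L³ = 10·5²·(5+3·5)/10³ = 5 kN
  M_B = -Pa²b/L² = -10·5²·5/10² = -25/2 kN·m
Load 4 — uniform load w=-15 kN/m over full span:
  R_A = wL/2 = (-15)·10/2 = -75 kN
  M_A = wL²/12 = (-15)·10²/12 = -125 kN·m
  R_B = wL/2 = (-15)·10/2 = -75 kN
  M_B = -wL²/12 = -(-15)·10²/12 = 125 kN·m
Superposition: R_A = -1379/32 kN, M_A = -5375/96 kN·m, R_B = -637/32 kN, M_B = 1255/32 kN·m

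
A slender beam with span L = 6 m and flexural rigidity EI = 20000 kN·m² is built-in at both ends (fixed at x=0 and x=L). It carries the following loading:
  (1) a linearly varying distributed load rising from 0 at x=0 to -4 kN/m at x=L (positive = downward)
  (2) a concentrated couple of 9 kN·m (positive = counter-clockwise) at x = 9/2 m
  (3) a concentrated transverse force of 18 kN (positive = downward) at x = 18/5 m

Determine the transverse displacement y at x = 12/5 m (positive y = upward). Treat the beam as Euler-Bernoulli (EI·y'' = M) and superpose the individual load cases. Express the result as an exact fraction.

y(12/5) = -421929/625000000 m

Load 1 — triangular load w₀=-4 kN/m (0→w₀ over full span):
  y_1 = -w₀x²(L-x)²(x+2L)/(120LEI) = -(-4)·(12/5)²·(6-(12/5))²·((12/5)+2·6)/(120·6·20000) = 2916/9765625 m
Load 2 — applied couple M₀=9 kN·m at a=9/2 m (b=L-a=3/2):
  y_2 = (R_Ax³/6 - M_Ax²/2)/EI  [x≤a] with R_A=27/16, M_A=45/16 = ((27/16)·(12/5)³/6 - (45/16)·(12/5)²/2)/20000 = -1053/5000000 m
Load 3 — point force P=18 kN at a=18/5 m (b=L-a=12/5):
  y_3 = -Pb²x²(3aL-(3a+b)x)/(6L³EI)  [x≤a] = -18·(12/5)²·(12/5)²·(3·(18/5)·6-(3·(18/5)+(12/5))·(12/5))/(6·6³·20000) = -7452/9765625 m
Superposition: y = Σ y_i = -421929/625000000 m ≈ -0.000675 m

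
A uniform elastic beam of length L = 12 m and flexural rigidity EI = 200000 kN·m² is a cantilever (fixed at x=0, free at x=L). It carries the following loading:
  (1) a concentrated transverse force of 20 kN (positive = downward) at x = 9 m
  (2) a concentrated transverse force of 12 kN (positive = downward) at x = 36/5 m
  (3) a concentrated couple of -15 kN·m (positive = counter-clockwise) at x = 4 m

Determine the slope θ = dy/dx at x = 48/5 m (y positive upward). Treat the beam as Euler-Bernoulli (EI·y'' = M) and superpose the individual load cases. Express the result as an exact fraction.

Load 1 — point force P=20 kN at a=9 m (b=L-a=3):
  θ_1 = -Pa²/(2EI)  [x>a] = -20·9²/(2·200000) = -81/20000 rad
Load 2 — point force P=12 kN at a=36/5 m (b=L-a=24/5):
  θ_2 = -Pa²/(2EI)  [x>a] = -12·(36/5)²/(2·200000) = -243/156250 rad
Load 3 — applied couple M₀=-15 kN·m at a=4 m (b=L-a=8):
  θ_3 = M₀a/EI  [x>a] = (-15)·4/200000 = -3/10000 rad
Superposition: θ = Σ θ_i = -14763/2500000 rad ≈ -0.005905 rad

θ(48/5) = -14763/2500000 rad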